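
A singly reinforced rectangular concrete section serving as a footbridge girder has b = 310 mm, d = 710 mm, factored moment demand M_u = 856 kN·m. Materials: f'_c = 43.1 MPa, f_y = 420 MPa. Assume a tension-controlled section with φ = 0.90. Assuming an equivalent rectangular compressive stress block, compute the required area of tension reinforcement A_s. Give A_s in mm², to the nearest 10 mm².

M_n = M_u/φ = 856/0.90 = 951.111 kN·m.
With M_n = 0.85 f'_c a b (d − a/2), solve the quadratic for a:
a = d − √(d² − 2M_n/(0.85 f'_c b)) = 710 − √(710² − 2 × 951.111×10⁶/(0.85 × 43.1 × 310)) = 129.82 mm.
A_s = 0.85 f'_c a b / f_y = 0.85 × 43.1 × 129.82 × 310 / 420 = 3510.3 mm².

A_s ≈ 3510 mm²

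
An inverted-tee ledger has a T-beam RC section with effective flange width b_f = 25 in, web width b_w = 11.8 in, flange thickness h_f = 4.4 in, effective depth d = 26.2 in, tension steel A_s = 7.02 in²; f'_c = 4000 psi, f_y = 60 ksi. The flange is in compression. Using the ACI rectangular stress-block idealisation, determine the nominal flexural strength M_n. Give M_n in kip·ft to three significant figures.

Tension: T = A_s f_y = 7.02 × 60 = 421.2 kips.
Try a within the flange: a = T/(0.85 f'_c b_f) = 421.2/(0.85 × 4 × 25) = 4.955 in.
a = 4.955 > h_f = 4.4 in: the block extends into the web. Split into flange-overhang and web parts.
C_f = 0.85 f'_c (b_f − b_w) h_f = 0.85 × 4 × (25 − 11.8) × 4.4 = 197.5 kips.
Remaining web compression depth: a_w = (T − C_f)/(0.85 f'_c b_w) = (421.2 − 197.5)/(0.85 × 4 × 11.8) = 5.576 in.
M_n = C_f(d − h_f/2) + (T − C_f)(d − a_w/2) = 197.5 × (26.2 − 2.2) + 223.7 × (26.2 − 2.788) = 4740.0 + 5237.3 = 9977.3 kip·in.
M_n = 9977.3/12 = 831.44 kip·ft.

M_n ≈ 831 kip·ft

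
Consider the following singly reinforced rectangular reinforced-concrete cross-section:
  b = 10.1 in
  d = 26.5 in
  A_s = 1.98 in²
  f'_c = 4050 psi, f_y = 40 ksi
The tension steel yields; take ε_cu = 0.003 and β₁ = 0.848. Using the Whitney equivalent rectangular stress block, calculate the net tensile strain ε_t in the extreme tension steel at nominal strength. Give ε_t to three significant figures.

a = A_s f_y/(0.85 f'_c b) = 2.278 in.
β₁ = 0.848, so c = a/β₁ = 2.278/0.848 = 2.686 in.
From the linear strain diagram with ε_cu = 0.003: ε_t = 0.003 (d − c)/c = 0.003 × (26.5 − 2.686)/2.686 = 0.0266.
Since ε_t ≥ 0.005, the section is tension-controlled.

ε_t ≈ 0.0266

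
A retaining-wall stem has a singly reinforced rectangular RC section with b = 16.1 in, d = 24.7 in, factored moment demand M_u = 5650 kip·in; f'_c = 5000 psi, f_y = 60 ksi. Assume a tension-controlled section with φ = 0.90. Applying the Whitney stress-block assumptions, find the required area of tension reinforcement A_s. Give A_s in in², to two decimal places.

A_s ≈ 4.61 in²

M_n = M_u/φ = 5650/0.90 = 6277.78 kip·in.
From M_n = 0.85 f'_c a b (d − a/2):
a = d − √(d² − 2M_n/(0.85 f'_c b)) = 24.7 − √(24.7² − 2 × 6277.78/(0.85 × 5 × 16.1)) = 4.046 in.
A_s = 0.85 f'_c a b / f_y = 0.85 × 5 × 4.046 × 16.1 / 60 = 4.614 in².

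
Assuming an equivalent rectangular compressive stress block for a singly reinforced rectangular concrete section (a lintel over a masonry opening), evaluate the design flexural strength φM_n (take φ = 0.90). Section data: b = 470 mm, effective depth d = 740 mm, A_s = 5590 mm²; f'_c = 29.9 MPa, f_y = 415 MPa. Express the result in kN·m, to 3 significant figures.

T = A_s f_y = 5590 × 415 = 2319850 N = 2319.85 kN.
From C = T: a = T/(0.85 f'_c b) = 2319850/(0.85 × 29.9 × 470) = 194.21 mm.
M_n = T(d − a/2) = 2319.85 kN × (740 − 97.105) mm = 1491.42 kN·m.
φM_n = 0.90 × 1491.42 = 1342.28 kN·m.

φM_n ≈ 1340 kN·m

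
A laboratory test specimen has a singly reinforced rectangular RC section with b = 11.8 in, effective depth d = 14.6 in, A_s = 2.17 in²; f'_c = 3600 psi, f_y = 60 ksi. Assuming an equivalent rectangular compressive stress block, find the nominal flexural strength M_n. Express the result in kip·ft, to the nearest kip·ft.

M_n ≈ 139 kip·ft

T = A_s f_y = 2.17 × 60 = 130.2 kips.
a = T/(0.85 f'_c b) = 130.2/(0.85 × 3.6 × 11.8) = 3.606 in.
M_n = T(d − a/2) = 130.2 × (14.6 − 1.803) = 1666.2 kip·in = 1666.2/12 = 138.85 kip·ft.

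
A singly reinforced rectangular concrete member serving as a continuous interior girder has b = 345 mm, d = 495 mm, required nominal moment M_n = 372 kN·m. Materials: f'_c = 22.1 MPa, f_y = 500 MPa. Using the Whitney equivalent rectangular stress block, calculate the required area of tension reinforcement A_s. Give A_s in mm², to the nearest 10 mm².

With M_n = 0.85 f'_c a b (d − a/2), solve the quadratic for a:
a = d − √(d² − 2M_n/(0.85 f'_c b)) = 495 − √(495² − 2 × 372×10⁶/(0.85 × 22.1 × 345)) = 134.13 mm.
A_s = 0.85 f'_c a b / f_y = 0.85 × 22.1 × 134.13 × 345 / 500 = 1738.5 mm².

A_s ≈ 1740 mm²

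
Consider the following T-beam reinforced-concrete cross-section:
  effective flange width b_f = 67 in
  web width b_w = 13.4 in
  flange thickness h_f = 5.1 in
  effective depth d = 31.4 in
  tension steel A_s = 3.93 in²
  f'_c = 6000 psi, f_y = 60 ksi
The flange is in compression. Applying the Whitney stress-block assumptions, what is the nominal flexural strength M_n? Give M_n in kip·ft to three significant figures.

Tension: T = A_s f_y = 3.93 × 60 = 235.8 kips.
Try a within the flange: a = T/(0.85 f'_c b_f) = 235.8/(0.85 × 6 × 67) = 0.690 in.
Since a = 0.690 ≤ h_f = 5.1 in, the stress block lies entirely in the flange; analyse as a rectangular beam of width b_f.
M_n = T(d − a/2) = 235.8 × (31.4 − 0.345) = 7322.8 kip·in.
M_n = 7322.8/12 = 610.23 kip·ft.

M_n ≈ 610 kip·ft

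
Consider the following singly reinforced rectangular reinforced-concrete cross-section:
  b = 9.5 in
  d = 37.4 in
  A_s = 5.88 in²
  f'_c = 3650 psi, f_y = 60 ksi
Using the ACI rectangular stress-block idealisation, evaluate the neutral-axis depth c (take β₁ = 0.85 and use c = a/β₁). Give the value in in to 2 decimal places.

c ≈ 14.08 in

T = A_s f_y = 5.88 × 60 = 352.8 kips.
a = T/(0.85 f'_c b) = 352.8/(0.85 × 3.65 × 9.5) = 11.9700 in.
With β₁ = 0.85, c = a/β₁ = 11.9700/0.85 = 14.08 in.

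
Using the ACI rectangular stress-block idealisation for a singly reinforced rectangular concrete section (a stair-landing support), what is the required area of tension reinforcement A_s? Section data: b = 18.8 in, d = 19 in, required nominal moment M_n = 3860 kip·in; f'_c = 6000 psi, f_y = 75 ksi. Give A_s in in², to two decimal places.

From M_n = 0.85 f'_c a b (d − a/2):
a = d − √(d² − 2M_n/(0.85 f'_c b)) = 19 − √(19² − 2 × 3860/(0.85 × 6 × 18.8)) = 2.252 in.
A_s = 0.85 f'_c a b / f_y = 0.85 × 6 × 2.252 × 18.8 / 75 = 2.879 in².

A_s ≈ 2.88 in²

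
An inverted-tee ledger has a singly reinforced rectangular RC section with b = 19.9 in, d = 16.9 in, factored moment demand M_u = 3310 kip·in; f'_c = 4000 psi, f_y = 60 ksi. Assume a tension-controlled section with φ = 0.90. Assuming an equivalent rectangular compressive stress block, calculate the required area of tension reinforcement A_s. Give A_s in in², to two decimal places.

M_n = M_u/φ = 3310/0.90 = 3677.78 kip·in.
From M_n = 0.85 f'_c a b (d − a/2):
a = d − √(d² − 2M_n/(0.85 f'_c b)) = 16.9 − √(16.9² − 2 × 3677.78/(0.85 × 4 × 19.9)) = 3.600 in.
A_s = 0.85 f'_c a b / f_y = 0.85 × 4 × 3.600 × 19.9 / 60 = 4.060 in².

A_s ≈ 4.06 in²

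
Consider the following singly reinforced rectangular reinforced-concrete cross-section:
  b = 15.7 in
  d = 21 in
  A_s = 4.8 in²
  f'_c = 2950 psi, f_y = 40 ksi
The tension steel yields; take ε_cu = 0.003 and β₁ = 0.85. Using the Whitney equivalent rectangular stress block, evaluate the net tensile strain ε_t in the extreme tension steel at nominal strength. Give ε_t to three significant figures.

a = A_s f_y/(0.85 f'_c b) = 4.877 in.
β₁ = 0.85, so c = a/β₁ = 4.877/0.85 = 5.738 in.
From the linear strain diagram with ε_cu = 0.003: ε_t = 0.003 (d − c)/c = 0.003 × (21 − 5.738)/5.738 = 0.00798.
Since ε_t ≥ 0.005, the section is tension-controlled.

ε_t ≈ 0.00798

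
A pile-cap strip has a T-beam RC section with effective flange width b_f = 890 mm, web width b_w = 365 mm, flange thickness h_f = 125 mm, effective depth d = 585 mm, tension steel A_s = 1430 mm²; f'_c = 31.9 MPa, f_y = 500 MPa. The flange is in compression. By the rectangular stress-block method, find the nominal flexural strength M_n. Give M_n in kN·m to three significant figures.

Tension: T = A_s f_y = 1430 × 500 = 715000 N.
Try a within the flange: a = T/(0.85 f'_c b_f) = 715000/(0.85 × 31.9 × 890) = 29.63 mm.
Since a = 29.63 ≤ h_f = 125 mm, the stress block lies entirely in the flange; analyse as a rectangular beam of width b_f.
M_n = T(d − a/2) = 715000 × (585 − 14.815) = 407.68 × 10⁶ N·mm.
M_n = 407.68 kN·m.

M_n ≈ 408 kN·m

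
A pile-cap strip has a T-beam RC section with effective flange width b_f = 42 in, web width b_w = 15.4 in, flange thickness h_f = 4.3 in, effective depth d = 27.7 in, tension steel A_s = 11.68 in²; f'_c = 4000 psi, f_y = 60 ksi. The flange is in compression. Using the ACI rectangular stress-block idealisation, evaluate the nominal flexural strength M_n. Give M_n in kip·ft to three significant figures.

Tension: T = A_s f_y = 11.68 × 60 = 700.8 kips.
Try a within the flange: a = T/(0.85 f'_c b_f) = 700.8/(0.85 × 4 × 42) = 4.908 in.
a = 4.908 > h_f = 4.3 in: the block extends into the web. Split into flange-overhang and web parts.
C_f = 0.85 f'_c (b_f − b_w) h_f = 0.85 × 4 × (42 − 15.4) × 4.3 = 388.9 kips.
Remaining web compression depth: a_w = (T − C_f)/(0.85 f'_c b_w) = (700.8 − 388.9)/(0.85 × 4 × 15.4) = 5.957 in.
M_n = C_f(d − h_f/2) + (T − C_f)(d − a_w/2) = 388.9 × (27.7 − 2.15) + 311.9 × (27.7 − 2.9785) = 9936.4 + 7710.6 = 17647.0 kip·in.
M_n = 17647.0/12 = 1470.58 kip·ft.

M_n ≈ 1470 kip·ft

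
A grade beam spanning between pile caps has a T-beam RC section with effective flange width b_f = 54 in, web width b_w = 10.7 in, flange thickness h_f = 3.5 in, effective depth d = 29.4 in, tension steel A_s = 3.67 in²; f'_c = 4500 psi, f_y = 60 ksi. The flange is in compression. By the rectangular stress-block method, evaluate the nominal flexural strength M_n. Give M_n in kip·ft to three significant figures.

M_n ≈ 530 kip·ft

Tension: T = A_s f_y = 3.67 × 60 = 220.2 kips.
Try a within the flange: a = T/(0.85 f'_c b_f) = 220.2/(0.85 × 4.5 × 54) = 1.066 in.
Since a = 1.066 ≤ h_f = 3.5 in, the stress block lies entirely in the flange; analyse as a rectangular beam of width b_f.
M_n = T(d − a/2) = 220.2 × (29.4 − 0.533) = 6356.5 kip·in.
M_n = 6356.5/12 = 529.71 kip·ft.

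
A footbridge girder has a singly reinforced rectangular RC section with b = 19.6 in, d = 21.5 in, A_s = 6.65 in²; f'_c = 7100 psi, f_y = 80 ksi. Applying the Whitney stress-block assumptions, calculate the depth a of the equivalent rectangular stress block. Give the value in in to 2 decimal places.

a ≈ 4.50 in

T = A_s f_y = 6.65 × 80 = 532 kips.
a = T/(0.85 f'_c b) = 532/(0.85 × 7.1 × 19.6) = 4.50 in.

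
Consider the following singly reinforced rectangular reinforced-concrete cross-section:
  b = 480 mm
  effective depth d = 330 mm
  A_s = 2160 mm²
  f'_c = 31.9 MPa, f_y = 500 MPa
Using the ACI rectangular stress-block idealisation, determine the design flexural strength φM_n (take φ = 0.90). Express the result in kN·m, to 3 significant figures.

φM_n ≈ 280 kN·m

T = A_s f_y = 2160 × 500 = 1080000 N = 1080 kN.
From C = T: a = T/(0.85 f'_c b) = 1080000/(0.85 × 31.9 × 480) = 82.98 mm.
M_n = T(d − a/2) = 1080 kN × (330 − 41.49) mm = 311.59 kN·m.
φM_n = 0.90 × 311.59 = 280.43 kN·m.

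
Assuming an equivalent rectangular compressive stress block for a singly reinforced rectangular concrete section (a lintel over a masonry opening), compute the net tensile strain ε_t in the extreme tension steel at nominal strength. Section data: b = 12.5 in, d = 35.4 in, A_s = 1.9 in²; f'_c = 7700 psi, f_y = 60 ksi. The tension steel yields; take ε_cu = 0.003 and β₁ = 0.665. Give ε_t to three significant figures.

a = A_s f_y/(0.85 f'_c b) = 1.393 in.
β₁ = 0.665, so c = a/β₁ = 1.393/0.665 = 2.095 in.
From the linear strain diagram with ε_cu = 0.003: ε_t = 0.003 (d − c)/c = 0.003 × (35.4 − 2.095)/2.095 = 0.0477.
Since ε_t ≥ 0.005, the section is tension-controlled.

ε_t ≈ 0.0477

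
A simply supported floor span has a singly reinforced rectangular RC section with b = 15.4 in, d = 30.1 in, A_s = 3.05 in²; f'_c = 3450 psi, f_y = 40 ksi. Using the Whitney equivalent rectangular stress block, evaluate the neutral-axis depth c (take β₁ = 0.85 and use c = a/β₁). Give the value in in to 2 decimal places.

T = A_s f_y = 3.05 × 40 = 122 kips.
a = T/(0.85 f'_c b) = 122/(0.85 × 3.45 × 15.4) = 2.7015 in.
With β₁ = 0.85, c = a/β₁ = 2.7015/0.85 = 3.18 in.

c ≈ 3.18 in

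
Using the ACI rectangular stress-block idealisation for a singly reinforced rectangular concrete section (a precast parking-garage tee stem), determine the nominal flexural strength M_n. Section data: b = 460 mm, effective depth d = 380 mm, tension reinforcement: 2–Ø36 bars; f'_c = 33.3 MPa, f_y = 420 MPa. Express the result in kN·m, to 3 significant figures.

M_n ≈ 297 kN·m

A_s = 2 × 1018 = 2036 mm².
T = A_s f_y = 2036 × 420 = 855120 N = 855.12 kN.
From C = T: a = T/(0.85 f'_c b) = 855120/(0.85 × 33.3 × 460) = 65.68 mm.
M_n = T(d − a/2) = 855.12 kN × (380 − 32.84) mm = 296.86 kN·m.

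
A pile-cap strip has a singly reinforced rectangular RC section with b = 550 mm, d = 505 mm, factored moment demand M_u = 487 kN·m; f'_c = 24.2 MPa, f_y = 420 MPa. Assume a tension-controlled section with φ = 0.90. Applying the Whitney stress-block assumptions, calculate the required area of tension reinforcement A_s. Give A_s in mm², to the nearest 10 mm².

A_s ≈ 2850 mm²

M_n = M_u/φ = 487/0.90 = 541.111 kN·m.
With M_n = 0.85 f'_c a b (d − a/2), solve the quadratic for a:
a = d − √(d² − 2M_n/(0.85 f'_c b)) = 505 − √(505² − 2 × 541.111×10⁶/(0.85 × 24.2 × 550)) = 105.79 mm.
A_s = 0.85 f'_c a b / f_y = 0.85 × 24.2 × 105.79 × 550 / 420 = 2849.7 mm².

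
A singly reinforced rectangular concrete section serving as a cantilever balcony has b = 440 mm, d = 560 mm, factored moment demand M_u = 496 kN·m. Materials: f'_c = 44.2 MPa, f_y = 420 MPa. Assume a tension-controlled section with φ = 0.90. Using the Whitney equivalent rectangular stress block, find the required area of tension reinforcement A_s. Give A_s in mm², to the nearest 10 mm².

M_n = M_u/φ = 496/0.90 = 551.111 kN·m.
With M_n = 0.85 f'_c a b (d − a/2), solve the quadratic for a:
a = d − √(d² − 2M_n/(0.85 f'_c b)) = 560 − √(560² − 2 × 551.111×10⁶/(0.85 × 44.2 × 440)) = 63.09 mm.
A_s = 0.85 f'_c a b / f_y = 0.85 × 44.2 × 63.09 × 440 / 420 = 2483.2 mm².

A_s ≈ 2480 mm²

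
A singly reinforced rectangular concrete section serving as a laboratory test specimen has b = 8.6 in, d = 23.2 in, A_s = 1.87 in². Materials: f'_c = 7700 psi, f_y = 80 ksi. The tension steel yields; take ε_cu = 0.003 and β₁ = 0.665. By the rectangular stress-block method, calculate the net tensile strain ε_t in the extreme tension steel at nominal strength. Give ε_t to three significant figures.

a = A_s f_y/(0.85 f'_c b) = 2.658 in.
β₁ = 0.665, so c = a/β₁ = 2.658/0.665 = 3.997 in.
From the linear strain diagram with ε_cu = 0.003: ε_t = 0.003 (d − c)/c = 0.003 × (23.2 − 3.997)/3.997 = 0.0144.
Since ε_t ≥ 0.005, the section is tension-controlled.

ε_t ≈ 0.0144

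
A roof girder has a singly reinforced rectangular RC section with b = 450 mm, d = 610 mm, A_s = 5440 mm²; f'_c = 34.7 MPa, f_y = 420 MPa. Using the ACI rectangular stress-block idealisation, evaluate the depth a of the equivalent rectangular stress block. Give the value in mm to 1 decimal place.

T = A_s f_y = 5440 × 420 = 2284800 N = 2284.8 kN.
Setting C = 0.85 f'_c a b equal to T: a = 2284800/(0.85 × 34.7 × 450) = 172.1 mm.

a ≈ 172.1 mm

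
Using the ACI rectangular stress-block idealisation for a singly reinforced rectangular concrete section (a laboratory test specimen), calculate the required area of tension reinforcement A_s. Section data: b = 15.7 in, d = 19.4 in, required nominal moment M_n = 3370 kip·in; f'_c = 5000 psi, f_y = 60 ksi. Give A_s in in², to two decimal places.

A_s ≈ 3.12 in²

From M_n = 0.85 f'_c a b (d − a/2):
a = d − √(d² − 2M_n/(0.85 f'_c b)) = 19.4 − √(19.4² − 2 × 3370/(0.85 × 5 × 15.7)) = 2.806 in.
A_s = 0.85 f'_c a b / f_y = 0.85 × 5 × 2.806 × 15.7 / 60 = 3.121 in².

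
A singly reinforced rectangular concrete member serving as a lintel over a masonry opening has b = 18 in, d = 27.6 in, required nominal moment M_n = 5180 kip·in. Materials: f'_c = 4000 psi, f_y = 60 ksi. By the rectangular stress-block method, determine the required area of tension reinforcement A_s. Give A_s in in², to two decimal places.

A_s ≈ 3.32 in²

From M_n = 0.85 f'_c a b (d − a/2):
a = d − √(d² − 2M_n/(0.85 f'_c b)) = 27.6 − √(27.6² − 2 × 5180/(0.85 × 4 × 18)) = 3.259 in.
A_s = 0.85 f'_c a b / f_y = 0.85 × 4 × 3.259 × 18 / 60 = 3.324 in².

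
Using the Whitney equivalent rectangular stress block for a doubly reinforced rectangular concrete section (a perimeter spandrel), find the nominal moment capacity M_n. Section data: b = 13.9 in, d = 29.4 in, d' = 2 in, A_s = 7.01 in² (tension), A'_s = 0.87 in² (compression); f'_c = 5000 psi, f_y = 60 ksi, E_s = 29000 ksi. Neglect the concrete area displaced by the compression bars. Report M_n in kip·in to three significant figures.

Assume both steels yield.
a = (A_s − A'_s) f_y/(0.85 f'_c b) = (7.01 − 0.87) × 60/(0.85 × 5 × 13.9) = 6.236 in.
c = a/β₁ = 6.236/0.8 = 7.795 in; ε'_s = 0.003(c − d')/c = 0.0022 ≥ ε_y = 0.0021, so the compression steel yields.
M_n = (A_s − A'_s) f_y (d − a/2) + A'_s f_y (d − d') = 368.4 × (29.4 − 3.118) + 52.2 × (29.4 − 2) = 9682.3 + 1430.3 = 11112.6 kip·in.

M_n ≈ 11100 kip·in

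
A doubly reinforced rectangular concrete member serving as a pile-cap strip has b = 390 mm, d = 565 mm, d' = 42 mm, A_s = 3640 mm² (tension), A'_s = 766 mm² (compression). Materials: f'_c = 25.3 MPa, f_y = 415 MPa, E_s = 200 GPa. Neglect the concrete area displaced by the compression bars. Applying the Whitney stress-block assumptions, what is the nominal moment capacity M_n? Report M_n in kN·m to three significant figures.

M_n ≈ 755 kN·m

Assume both tension and compression steel yield.
Net tension couple steel: A_s − A'_s = 2874 mm².
a = (A_s − A'_s) f_y / (0.85 f'_c b) = 1192710/(0.85 × 25.3 × 390) = 142.21 mm.
c = a/β₁ = 142.21/0.85 = 167.31 mm; ε'_s = 0.003(c − d')/c = 0.0022 ≥ f_y/E_s = 0.0021, so compression steel does yield.
M_n = (A_s − A'_s) f_y (d − a/2) + A'_s f_y (d − d') = [1192710 × (565 − 71.105) + 317890 × (565 − 42)] × 10⁻⁶ = 589.07 + 166.26 = 755.33 kN·m.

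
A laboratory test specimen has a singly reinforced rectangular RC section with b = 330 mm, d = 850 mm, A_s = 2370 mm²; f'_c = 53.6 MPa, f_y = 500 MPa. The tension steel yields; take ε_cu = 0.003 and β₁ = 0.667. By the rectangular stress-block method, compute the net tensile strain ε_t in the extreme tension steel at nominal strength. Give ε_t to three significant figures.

a = A_s f_y/(0.85 f'_c b) = 78.82 mm.
β₁ = 0.667, so c = a/β₁ = 78.82/0.667 = 118.17 mm.
From the linear strain diagram with ε_cu = 0.003: ε_t = 0.003 (d − c)/c = 0.003 × (850 − 118.17)/118.17 = 0.0186.
Since ε_t ≥ 0.005, the section is tension-controlled.

ε_t ≈ 0.0186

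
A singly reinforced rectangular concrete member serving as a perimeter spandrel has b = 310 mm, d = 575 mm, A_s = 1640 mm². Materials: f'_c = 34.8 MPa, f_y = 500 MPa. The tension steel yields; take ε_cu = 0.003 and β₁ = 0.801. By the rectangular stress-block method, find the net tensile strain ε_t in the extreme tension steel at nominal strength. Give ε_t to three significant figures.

ε_t ≈ 0.0125

a = A_s f_y/(0.85 f'_c b) = 89.42 mm.
β₁ = 0.801, so c = a/β₁ = 89.42/0.801 = 111.64 mm.
From the linear strain diagram with ε_cu = 0.003: ε_t = 0.003 (d − c)/c = 0.003 × (575 − 111.64)/111.64 = 0.0125.
Since ε_t ≥ 0.005, the section is tension-controlled.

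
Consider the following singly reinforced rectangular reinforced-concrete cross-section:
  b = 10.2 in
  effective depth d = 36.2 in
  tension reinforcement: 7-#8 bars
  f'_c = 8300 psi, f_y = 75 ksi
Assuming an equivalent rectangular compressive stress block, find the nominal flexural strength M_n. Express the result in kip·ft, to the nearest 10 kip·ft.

A_s = 7 × 0.79 = 5.53 in².
T = A_s f_y = 5.53 × 75 = 414.75 kips.
a = T/(0.85 f'_c b) = 414.75/(0.85 × 8.3 × 10.2) = 5.764 in.
M_n = T(d − a/2) = 414.75 × (36.2 − 2.882) = 13818.6 kip·in = 13818.6/12 = 1151.55 kip·ft.

M_n ≈ 1150 kip·ft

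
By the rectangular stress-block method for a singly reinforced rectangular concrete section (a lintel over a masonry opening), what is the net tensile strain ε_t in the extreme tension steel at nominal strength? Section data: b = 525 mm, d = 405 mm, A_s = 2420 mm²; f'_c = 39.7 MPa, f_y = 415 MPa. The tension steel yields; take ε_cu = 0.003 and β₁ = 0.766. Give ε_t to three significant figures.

a = A_s f_y/(0.85 f'_c b) = 56.69 mm.
β₁ = 0.766, so c = a/β₁ = 56.69/0.766 = 74.01 mm.
From the linear strain diagram with ε_cu = 0.003: ε_t = 0.003 (d − c)/c = 0.003 × (405 − 74.01)/74.01 = 0.0134.
Since ε_t ≥ 0.005, the section is tension-controlled.

ε_t ≈ 0.0134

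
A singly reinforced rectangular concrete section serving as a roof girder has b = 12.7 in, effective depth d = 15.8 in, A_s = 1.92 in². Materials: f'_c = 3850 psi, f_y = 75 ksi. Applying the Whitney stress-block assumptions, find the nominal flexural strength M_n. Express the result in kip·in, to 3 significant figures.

T = A_s f_y = 1.92 × 75 = 144 kips.
a = T/(0.85 f'_c b) = 144/(0.85 × 3.85 × 12.7) = 3.465 in.
M_n = T(d − a/2) = 144 × (15.8 − 1.7325) = 2025.7 kip·in.

M_n ≈ 2030 kip·in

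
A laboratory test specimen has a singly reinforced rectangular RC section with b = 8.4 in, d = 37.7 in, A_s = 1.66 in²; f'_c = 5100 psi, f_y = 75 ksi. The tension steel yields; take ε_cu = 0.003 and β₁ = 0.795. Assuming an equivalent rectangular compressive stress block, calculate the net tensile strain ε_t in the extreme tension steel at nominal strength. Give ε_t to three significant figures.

ε_t ≈ 0.0233

a = A_s f_y/(0.85 f'_c b) = 3.419 in.
β₁ = 0.795, so c = a/β₁ = 3.419/0.795 = 4.301 in.
From the linear strain diagram with ε_cu = 0.003: ε_t = 0.003 (d − c)/c = 0.003 × (37.7 − 4.301)/4.301 = 0.0233.
Since ε_t ≥ 0.005, the section is tension-controlled.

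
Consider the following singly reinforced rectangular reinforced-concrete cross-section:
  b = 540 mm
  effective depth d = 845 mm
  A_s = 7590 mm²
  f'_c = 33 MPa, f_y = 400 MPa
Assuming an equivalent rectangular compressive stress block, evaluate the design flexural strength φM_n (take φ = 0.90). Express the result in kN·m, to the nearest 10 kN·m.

T = A_s f_y = 7590 × 400 = 3036000 N = 3036 kN.
From C = T: a = T/(0.85 f'_c b) = 3036000/(0.85 × 33 × 540) = 200.44 mm.
M_n = T(d − a/2) = 3036 kN × (845 − 100.22) mm = 2261.15 kN·m.
φM_n = 0.90 × 2261.15 = 2035.04 kN·m.

φM_n ≈ 2040 kN·m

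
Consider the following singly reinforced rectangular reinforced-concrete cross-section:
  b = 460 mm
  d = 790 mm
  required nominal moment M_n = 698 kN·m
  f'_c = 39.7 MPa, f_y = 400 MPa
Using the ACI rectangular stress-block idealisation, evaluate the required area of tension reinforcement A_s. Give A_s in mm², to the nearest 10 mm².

A_s ≈ 2290 mm²

With M_n = 0.85 f'_c a b (d − a/2), solve the quadratic for a:
a = d − √(d² − 2M_n/(0.85 f'_c b)) = 790 − √(790² − 2 × 698×10⁶/(0.85 × 39.7 × 460)) = 59.13 mm.
A_s = 0.85 f'_c a b / f_y = 0.85 × 39.7 × 59.13 × 460 / 400 = 2294.6 mm².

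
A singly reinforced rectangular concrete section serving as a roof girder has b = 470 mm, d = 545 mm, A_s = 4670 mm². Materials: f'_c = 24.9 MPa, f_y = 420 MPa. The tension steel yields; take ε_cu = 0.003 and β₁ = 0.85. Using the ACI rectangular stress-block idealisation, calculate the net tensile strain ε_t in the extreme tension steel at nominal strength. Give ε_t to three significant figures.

ε_t ≈ 0.00405

a = A_s f_y/(0.85 f'_c b) = 197.17 mm.
β₁ = 0.85, so c = a/β₁ = 197.17/0.85 = 231.96 mm.
From the linear strain diagram with ε_cu = 0.003: ε_t = 0.003 (d − c)/c = 0.003 × (545 − 231.96)/231.96 = 0.00405.
ε_t is between 0.004 and 0.005 — transition zone.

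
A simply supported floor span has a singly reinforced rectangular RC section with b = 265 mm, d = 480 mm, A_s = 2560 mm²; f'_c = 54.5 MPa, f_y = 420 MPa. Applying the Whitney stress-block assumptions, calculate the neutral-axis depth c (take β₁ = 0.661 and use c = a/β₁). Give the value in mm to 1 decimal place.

c ≈ 132.5 mm

T = A_s f_y = 2560 × 420 = 1075200 N = 1075.2 kN.
Setting C = 0.85 f'_c a b equal to T: a = 1075200/(0.85 × 54.5 × 265) = 87.585 mm.
With β₁ = 0.661, c = a/β₁ = 87.585/0.661 = 132.5 mm.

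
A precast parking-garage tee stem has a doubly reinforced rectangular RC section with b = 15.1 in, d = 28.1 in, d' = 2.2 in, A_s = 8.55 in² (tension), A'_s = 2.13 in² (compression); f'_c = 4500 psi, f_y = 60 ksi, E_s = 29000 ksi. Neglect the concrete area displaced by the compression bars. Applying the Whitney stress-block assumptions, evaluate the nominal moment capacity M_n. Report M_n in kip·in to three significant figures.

M_n ≈ 12800 kip·in

Assume both steels yield.
a = (A_s − A'_s) f_y/(0.85 f'_c b) = (8.55 − 2.13) × 60/(0.85 × 4.5 × 15.1) = 6.669 in.
c = a/β₁ = 6.669/0.825 = 8.084 in; ε'_s = 0.003(c − d')/c = 0.0022 ≥ ε_y = 0.0021, so the compression steel yields.
M_n = (A_s − A'_s) f_y (d − a/2) + A'_s f_y (d − d') = 385.2 × (28.1 − 3.3345) + 127.8 × (28.1 − 2.2) = 9539.7 + 3310.0 = 12849.7 kip·in.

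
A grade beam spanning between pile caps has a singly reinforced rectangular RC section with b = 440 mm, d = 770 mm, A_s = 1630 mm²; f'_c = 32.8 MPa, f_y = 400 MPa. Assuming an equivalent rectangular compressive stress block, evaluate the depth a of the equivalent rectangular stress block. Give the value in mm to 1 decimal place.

a ≈ 53.1 mm

T = A_s f_y = 1630 × 400 = 652000 N = 652 kN.
Setting C = 0.85 f'_c a b equal to T: a = 652000/(0.85 × 32.8 × 440) = 53.1 mm.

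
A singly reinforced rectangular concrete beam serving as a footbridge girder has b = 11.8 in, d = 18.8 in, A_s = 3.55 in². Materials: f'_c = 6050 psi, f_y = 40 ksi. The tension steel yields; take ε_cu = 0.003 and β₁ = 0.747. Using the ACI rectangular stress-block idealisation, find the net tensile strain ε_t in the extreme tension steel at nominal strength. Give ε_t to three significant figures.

ε_t ≈ 0.0150

a = A_s f_y/(0.85 f'_c b) = 2.340 in.
β₁ = 0.747, so c = a/β₁ = 2.340/0.747 = 3.133 in.
From the linear strain diagram with ε_cu = 0.003: ε_t = 0.003 (d − c)/c = 0.003 × (18.8 − 3.133)/3.133 = 0.0150.
Since ε_t ≥ 0.005, the section is tension-controlled.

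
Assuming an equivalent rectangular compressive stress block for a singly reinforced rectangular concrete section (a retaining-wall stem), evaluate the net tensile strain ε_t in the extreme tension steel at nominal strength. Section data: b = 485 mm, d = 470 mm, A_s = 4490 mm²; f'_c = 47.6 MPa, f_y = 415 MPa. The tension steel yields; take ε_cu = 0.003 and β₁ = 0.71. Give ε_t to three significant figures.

ε_t ≈ 0.00754

a = A_s f_y/(0.85 f'_c b) = 94.96 mm.
β₁ = 0.71, so c = a/β₁ = 94.96/0.71 = 133.75 mm.
From the linear strain diagram with ε_cu = 0.003: ε_t = 0.003 (d − c)/c = 0.003 × (470 − 133.75)/133.75 = 0.00754.
Since ε_t ≥ 0.005, the section is tension-controlled.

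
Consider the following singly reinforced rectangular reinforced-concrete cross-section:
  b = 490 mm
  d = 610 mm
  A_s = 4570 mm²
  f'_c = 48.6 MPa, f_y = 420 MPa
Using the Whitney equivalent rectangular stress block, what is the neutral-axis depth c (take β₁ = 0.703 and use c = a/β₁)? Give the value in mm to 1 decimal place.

T = A_s f_y = 4570 × 420 = 1919400 N = 1919.4 kN.
Setting C = 0.85 f'_c a b equal to T: a = 1919400/(0.85 × 48.6 × 490) = 94.823 mm.
With β₁ = 0.703, c = a/β₁ = 94.823/0.703 = 134.9 mm.

c ≈ 134.9 mm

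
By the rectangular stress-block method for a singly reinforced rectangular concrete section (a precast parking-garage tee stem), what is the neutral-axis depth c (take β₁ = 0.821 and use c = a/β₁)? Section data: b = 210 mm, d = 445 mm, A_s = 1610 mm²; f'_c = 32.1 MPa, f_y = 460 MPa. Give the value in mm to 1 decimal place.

c ≈ 157.4 mm

T = A_s f_y = 1610 × 460 = 740600 N = 740.6 kN.
Setting C = 0.85 f'_c a b equal to T: a = 740600/(0.85 × 32.1 × 210) = 129.253 mm.
With β₁ = 0.821, c = a/β₁ = 129.253/0.821 = 157.4 mm.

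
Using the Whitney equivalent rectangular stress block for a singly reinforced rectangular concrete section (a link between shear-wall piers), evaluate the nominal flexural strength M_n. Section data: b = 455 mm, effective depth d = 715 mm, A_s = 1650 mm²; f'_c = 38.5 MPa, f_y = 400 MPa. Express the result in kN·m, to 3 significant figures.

M_n ≈ 457 kN·m

T = A_s f_y = 1650 × 400 = 660000 N = 660 kN.
From C = T: a = T/(0.85 f'_c b) = 660000/(0.85 × 38.5 × 455) = 44.33 mm.
M_n = T(d − a/2) = 660 kN × (715 − 22.165) mm = 457.27 kN·m.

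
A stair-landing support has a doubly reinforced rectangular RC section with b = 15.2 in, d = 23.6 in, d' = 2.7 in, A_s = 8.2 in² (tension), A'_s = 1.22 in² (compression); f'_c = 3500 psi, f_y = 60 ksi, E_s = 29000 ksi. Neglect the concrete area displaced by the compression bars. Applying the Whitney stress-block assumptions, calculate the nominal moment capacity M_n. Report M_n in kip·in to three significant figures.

Assume both steels yield.
a = (A_s − A'_s) f_y/(0.85 f'_c b) = (8.2 − 1.22) × 60/(0.85 × 3.5 × 15.2) = 9.261 in.
c = a/β₁ = 9.261/0.85 = 10.895 in; ε'_s = 0.003(c − d')/c = 0.0023 ≥ ε_y = 0.0021, so the compression steel yields.
M_n = (A_s − A'_s) f_y (d − a/2) + A'_s f_y (d − d') = 418.8 × (23.6 − 4.6305) + 73.2 × (23.6 − 2.7) = 7944.4 + 1529.9 = 9474.3 kip·in.

M_n ≈ 9470 kip·in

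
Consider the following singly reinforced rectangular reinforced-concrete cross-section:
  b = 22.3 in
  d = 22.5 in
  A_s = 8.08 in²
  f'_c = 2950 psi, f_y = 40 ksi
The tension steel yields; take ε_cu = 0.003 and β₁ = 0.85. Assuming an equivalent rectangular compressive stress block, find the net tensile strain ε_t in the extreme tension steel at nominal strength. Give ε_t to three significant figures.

a = A_s f_y/(0.85 f'_c b) = 5.780 in.
β₁ = 0.85, so c = a/β₁ = 5.780/0.85 = 6.800 in.
From the linear strain diagram with ε_cu = 0.003: ε_t = 0.003 (d − c)/c = 0.003 × (22.5 − 6.800)/6.800 = 0.00693.
Since ε_t ≥ 0.005, the section is tension-controlled.

ε_t ≈ 0.00693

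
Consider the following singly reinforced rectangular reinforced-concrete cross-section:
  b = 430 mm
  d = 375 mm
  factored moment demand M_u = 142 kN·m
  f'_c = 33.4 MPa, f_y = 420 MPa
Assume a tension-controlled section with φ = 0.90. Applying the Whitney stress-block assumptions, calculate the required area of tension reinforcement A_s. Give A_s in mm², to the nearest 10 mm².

A_s ≈ 1050 mm²

M_n = M_u/φ = 142/0.90 = 157.778 kN·m.
With M_n = 0.85 f'_c a b (d − a/2), solve the quadratic for a:
a = d − √(d² − 2M_n/(0.85 f'_c b)) = 375 − √(375² − 2 × 157.778×10⁶/(0.85 × 33.4 × 430)) = 36.21 mm.
A_s = 0.85 f'_c a b / f_y = 0.85 × 33.4 × 36.21 × 430 / 420 = 1052.5 mm².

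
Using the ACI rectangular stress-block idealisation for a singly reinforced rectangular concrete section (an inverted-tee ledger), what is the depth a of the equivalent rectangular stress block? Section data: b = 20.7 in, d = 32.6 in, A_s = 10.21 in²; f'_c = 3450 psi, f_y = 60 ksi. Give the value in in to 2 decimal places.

a ≈ 10.09 in

T = A_s f_y = 10.21 × 60 = 612.6 kips.
a = T/(0.85 f'_c b) = 612.6/(0.85 × 3.45 × 20.7) = 10.09 in.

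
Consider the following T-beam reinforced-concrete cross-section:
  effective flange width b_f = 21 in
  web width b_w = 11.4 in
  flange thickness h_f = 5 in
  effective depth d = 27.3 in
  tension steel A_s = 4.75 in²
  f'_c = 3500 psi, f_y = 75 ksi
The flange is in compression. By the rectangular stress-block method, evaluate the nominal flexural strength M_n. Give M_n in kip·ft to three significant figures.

M_n ≈ 725 kip·ft

Tension: T = A_s f_y = 4.75 × 75 = 356.25 kips.
Try a within the flange: a = T/(0.85 f'_c b_f) = 356.25/(0.85 × 3.5 × 21) = 5.702 in.
a = 5.702 > h_f = 5 in: the block extends into the web. Split into flange-overhang and web parts.
C_f = 0.85 f'_c (b_f − b_w) h_f = 0.85 × 3.5 × (21 − 11.4) × 5 = 142.8 kips.
Remaining web compression depth: a_w = (T − C_f)/(0.85 f'_c b_w) = (356.25 − 142.8)/(0.85 × 3.5 × 11.4) = 6.294 in.
M_n = C_f(d − h_f/2) + (T − C_f)(d − a_w/2) = 142.8 × (27.3 − 2.5) + 213.45 × (27.3 − 3.147) = 3541.4 + 5155.5 = 8696.9 kip·in.
M_n = 8696.9/12 = 724.74 kip·ft.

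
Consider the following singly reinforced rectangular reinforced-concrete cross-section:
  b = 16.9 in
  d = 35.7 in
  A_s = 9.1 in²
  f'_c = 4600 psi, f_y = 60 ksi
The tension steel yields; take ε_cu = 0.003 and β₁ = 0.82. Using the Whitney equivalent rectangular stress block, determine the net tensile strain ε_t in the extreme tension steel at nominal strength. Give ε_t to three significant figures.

ε_t ≈ 0.00763

a = A_s f_y/(0.85 f'_c b) = 8.263 in.
β₁ = 0.82, so c = a/β₁ = 8.263/0.82 = 10.077 in.
From the linear strain diagram with ε_cu = 0.003: ε_t = 0.003 (d − c)/c = 0.003 × (35.7 − 10.077)/10.077 = 0.00763.
Since ε_t ≥ 0.005, the section is tension-controlled.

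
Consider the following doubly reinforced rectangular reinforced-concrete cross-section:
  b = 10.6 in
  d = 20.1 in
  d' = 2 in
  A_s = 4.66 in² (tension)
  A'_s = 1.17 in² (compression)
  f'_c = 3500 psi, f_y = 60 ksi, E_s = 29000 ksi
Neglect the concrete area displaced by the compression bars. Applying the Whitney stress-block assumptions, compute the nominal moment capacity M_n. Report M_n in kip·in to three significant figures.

M_n ≈ 4780 kip·in

Assume both steels yield.
a = (A_s − A'_s) f_y/(0.85 f'_c b) = (4.66 − 1.17) × 60/(0.85 × 3.5 × 10.6) = 6.640 in.
c = a/β₁ = 6.640/0.85 = 7.812 in; ε'_s = 0.003(c − d')/c = 0.0022 ≥ ε_y = 0.0021, so the compression steel yields.
M_n = (A_s − A'_s) f_y (d − a/2) + A'_s f_y (d − d') = 209.4 × (20.1 − 3.32) + 70.2 × (20.1 − 2) = 3513.7 + 1270.6 = 4784.3 kip·in.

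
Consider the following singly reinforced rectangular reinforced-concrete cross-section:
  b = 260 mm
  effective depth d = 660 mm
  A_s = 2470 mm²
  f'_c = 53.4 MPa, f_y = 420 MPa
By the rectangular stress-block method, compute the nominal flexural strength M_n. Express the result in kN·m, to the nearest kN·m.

T = A_s f_y = 2470 × 420 = 1037400 N = 1037.4 kN.
From C = T: a = T/(0.85 f'_c b) = 1037400/(0.85 × 53.4 × 260) = 87.90 mm.
M_n = T(d − a/2) = 1037.4 kN × (660 − 43.95) mm = 639.09 kN·m.

M_n ≈ 639 kN·m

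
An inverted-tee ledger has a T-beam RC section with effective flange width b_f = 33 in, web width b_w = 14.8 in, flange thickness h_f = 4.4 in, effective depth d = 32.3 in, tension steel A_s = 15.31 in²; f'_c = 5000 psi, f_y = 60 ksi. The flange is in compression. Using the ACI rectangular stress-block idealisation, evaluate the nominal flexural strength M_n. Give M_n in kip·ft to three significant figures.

Tension: T = A_s f_y = 15.31 × 60 = 918.6 kips.
Try a within the flange: a = T/(0.85 f'_c b_f) = 918.6/(0.85 × 5 × 33) = 6.550 in.
a = 6.550 > h_f = 4.4 in: the block extends into the web. Split into flange-overhang and web parts.
C_f = 0.85 f'_c (b_f − b_w) h_f = 0.85 × 5 × (33 − 14.8) × 4.4 = 340.3 kips.
Remaining web compression depth: a_w = (T − C_f)/(0.85 f'_c b_w) = (918.6 − 340.3)/(0.85 × 5 × 14.8) = 9.194 in.
M_n = C_f(d − h_f/2) + (T − C_f)(d − a_w/2) = 340.3 × (32.3 − 2.2) + 578.3 × (32.3 − 4.597) = 10243.0 + 16020.6 = 26263.6 kip·in.
M_n = 26263.6/12 = 2188.63 kip·ft.

M_n ≈ 2190 kip·ft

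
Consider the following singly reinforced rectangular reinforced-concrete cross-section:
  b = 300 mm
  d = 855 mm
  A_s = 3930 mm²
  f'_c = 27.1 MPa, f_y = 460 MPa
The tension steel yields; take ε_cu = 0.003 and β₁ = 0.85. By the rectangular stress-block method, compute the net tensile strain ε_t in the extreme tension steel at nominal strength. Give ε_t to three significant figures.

ε_t ≈ 0.00533

a = A_s f_y/(0.85 f'_c b) = 261.60 mm.
β₁ = 0.85, so c = a/β₁ = 261.60/0.85 = 307.76 mm.
From the linear strain diagram with ε_cu = 0.003: ε_t = 0.003 (d − c)/c = 0.003 × (855 − 307.76)/307.76 = 0.00533.
Since ε_t ≥ 0.005, the section is tension-controlled.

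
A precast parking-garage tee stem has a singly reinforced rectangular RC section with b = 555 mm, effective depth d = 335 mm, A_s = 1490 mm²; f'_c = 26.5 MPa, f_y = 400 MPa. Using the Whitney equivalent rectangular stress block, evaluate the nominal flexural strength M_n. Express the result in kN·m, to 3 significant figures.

T = A_s f_y = 1490 × 400 = 596000 N = 596 kN.
From C = T: a = T/(0.85 f'_c b) = 596000/(0.85 × 26.5 × 555) = 47.67 mm.
M_n = T(d − a/2) = 596 kN × (335 − 23.835) mm = 185.45 kN·m.

M_n ≈ 185 kN·m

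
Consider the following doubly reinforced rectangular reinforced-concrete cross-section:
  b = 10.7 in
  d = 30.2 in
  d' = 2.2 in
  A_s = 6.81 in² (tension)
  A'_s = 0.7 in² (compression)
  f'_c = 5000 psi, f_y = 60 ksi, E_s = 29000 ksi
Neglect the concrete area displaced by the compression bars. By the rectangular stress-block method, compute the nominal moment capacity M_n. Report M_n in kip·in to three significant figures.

Assume both steels yield.
a = (A_s − A'_s) f_y/(0.85 f'_c b) = (6.81 − 0.7) × 60/(0.85 × 5 × 10.7) = 8.062 in.
c = a/β₁ = 8.062/0.8 = 10.078 in; ε'_s = 0.003(c − d')/c = 0.0023 ≥ ε_y = 0.0021, so the compression steel yields.
M_n = (A_s − A'_s) f_y (d − a/2) + A'_s f_y (d − d') = 366.6 × (30.2 − 4.031) + 42 × (30.2 − 2.2) = 9593.6 + 1176.0 = 10769.6 kip·in.

M_n ≈ 10800 kip·in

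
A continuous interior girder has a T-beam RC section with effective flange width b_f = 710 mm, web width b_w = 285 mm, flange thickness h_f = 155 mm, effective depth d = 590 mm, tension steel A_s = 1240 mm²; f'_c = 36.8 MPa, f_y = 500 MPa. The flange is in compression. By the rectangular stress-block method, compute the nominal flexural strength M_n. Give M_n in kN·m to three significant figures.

Tension: T = A_s f_y = 1240 × 500 = 620000 N.
Try a within the flange: a = T/(0.85 f'_c b_f) = 620000/(0.85 × 36.8 × 710) = 27.92 mm.
Since a = 27.92 ≤ h_f = 155 mm, the stress block lies entirely in the flange; analyse as a rectangular beam of width b_f.
M_n = T(d − a/2) = 620000 × (590 − 13.96) = 357.14 × 10⁶ N·mm.
M_n = 357.14 kN·m.

M_n ≈ 357 kN·m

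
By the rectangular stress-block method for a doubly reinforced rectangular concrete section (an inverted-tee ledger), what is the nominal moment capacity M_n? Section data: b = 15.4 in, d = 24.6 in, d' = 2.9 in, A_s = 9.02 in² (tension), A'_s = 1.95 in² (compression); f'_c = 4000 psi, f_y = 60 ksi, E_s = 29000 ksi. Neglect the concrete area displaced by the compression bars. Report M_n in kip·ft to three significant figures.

Assume both steels yield.
a = (A_s − A'_s) f_y/(0.85 f'_c b) = (9.02 − 1.95) × 60/(0.85 × 4 × 15.4) = 8.102 in.
c = a/β₁ = 8.102/0.85 = 9.532 in; ε'_s = 0.003(c − d')/c = 0.0021 ≥ ε_y = 0.0021, so the compression steel yields.
M_n = (A_s − A'_s) f_y (d − a/2) + A'_s f_y (d − d') = 424.2 × (24.6 − 4.051) + 117 × (24.6 − 2.9) = 8716.9 + 2538.9 = 11255.8 kip·in = 11255.8/12 = 937.98 kip·ft.

M_n ≈ 938 kip·ft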